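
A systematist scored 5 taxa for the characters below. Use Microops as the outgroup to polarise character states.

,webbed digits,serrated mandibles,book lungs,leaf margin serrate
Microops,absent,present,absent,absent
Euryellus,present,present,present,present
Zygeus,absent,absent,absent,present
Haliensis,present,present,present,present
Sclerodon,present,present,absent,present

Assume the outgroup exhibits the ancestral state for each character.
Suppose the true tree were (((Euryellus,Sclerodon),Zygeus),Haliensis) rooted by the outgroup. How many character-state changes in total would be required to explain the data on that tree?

Map each character onto (((Euryellus,Sclerodon),Zygeus),Haliensis) (rooted by Microops) and count the minimum state changes it requires (Fitch parsimony):
webbed digits: 2; serrated mandibles: 1; book lungs: 2; leaf margin serrate: 1.
Total tree length = 6.

6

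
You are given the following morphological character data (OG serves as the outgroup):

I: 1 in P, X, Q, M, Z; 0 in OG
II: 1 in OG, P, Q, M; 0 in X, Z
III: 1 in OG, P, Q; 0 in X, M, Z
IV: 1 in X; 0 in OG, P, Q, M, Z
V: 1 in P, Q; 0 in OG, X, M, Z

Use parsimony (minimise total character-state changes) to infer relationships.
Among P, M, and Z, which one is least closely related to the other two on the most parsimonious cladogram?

P

Character polarity is set by the outgroup: the derived state is whichever differs from the outgroup's state, so for II, III the derived state is '0', and for the remaining characters it is '1'.
All ingroup taxa share the derived state '1' for I; it defines the ingroup but does not resolve relationships within it.
II (derived state '0') is shared by X and Z — a synapomorphy uniting that clade.
III: derived state '0' in M, X, and Z only — synapomorphy for {M, X, Z}.
IV: derived state '1' in X only — an autapomorphy, so it tells us nothing about relationships among taxa.
Only P and Q show the derived state '1' for V, supporting them as a clade.
Most parsimonious ingroup topology: ((P,Q),((X,Z),M)).
Z and M share a more recent common ancestor with each other than either does with P, so P is the least closely related of the three.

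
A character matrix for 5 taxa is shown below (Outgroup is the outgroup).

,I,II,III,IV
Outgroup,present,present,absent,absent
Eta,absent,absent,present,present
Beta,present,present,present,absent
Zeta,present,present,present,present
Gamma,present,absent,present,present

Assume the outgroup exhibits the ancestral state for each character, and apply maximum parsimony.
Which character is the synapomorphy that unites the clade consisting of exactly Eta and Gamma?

II

Character polarity is set by the outgroup: the derived state is whichever differs from the outgroup's state, so for I, II the derived state is 'absent', and for the remaining characters it is 'present'.
I: derived state 'absent' in Eta only — an autapomorphy, so it tells us nothing about relationships among taxa.
II: derived state 'absent' in Eta and Gamma only — synapomorphy for {Eta, Gamma}.
III (derived state 'present') is shared by all ingroup taxa — unites the whole ingroup.
IV (derived state 'present') is shared by Eta, Gamma, and Zeta — a synapomorphy uniting that clade.
Most parsimonious ingroup topology: (((Eta,Gamma),Zeta),Beta).
The clade {Eta, Gamma} is supported by II: its derived state 'absent' occurs in exactly those taxa and in no other taxon (including the outgroup).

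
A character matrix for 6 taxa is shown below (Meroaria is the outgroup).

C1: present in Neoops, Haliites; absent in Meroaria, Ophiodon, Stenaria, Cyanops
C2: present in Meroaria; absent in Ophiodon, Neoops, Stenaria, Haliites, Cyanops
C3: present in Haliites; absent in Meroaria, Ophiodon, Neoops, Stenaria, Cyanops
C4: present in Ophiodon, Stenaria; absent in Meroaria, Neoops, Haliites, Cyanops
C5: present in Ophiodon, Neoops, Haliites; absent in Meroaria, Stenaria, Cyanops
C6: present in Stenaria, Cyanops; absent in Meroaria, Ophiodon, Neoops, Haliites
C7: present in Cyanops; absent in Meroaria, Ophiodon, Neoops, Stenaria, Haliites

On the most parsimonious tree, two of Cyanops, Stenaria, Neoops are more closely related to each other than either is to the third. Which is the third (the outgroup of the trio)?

Neoops

Character polarity is set by the outgroup: the derived state is whichever differs from the outgroup's state, so for C2 the derived state is 'absent', and for the remaining characters it is 'present'.
C1 (derived state 'present') is shared by Haliites and Neoops — a synapomorphy uniting that clade.
C2 (derived state 'absent') is shared by all ingroup taxa — unites the whole ingroup.
C3 (derived state 'present') is unique to Haliites (autapomorphy; uninformative for grouping).
C4 (state 'present') occurs in Ophiodon and Stenaria but conflicts with the nesting implied by the other characters — most parsimoniously interpreted as homoplasy.
C5 (derived state 'present') is shared by Haliites, Neoops, and Ophiodon — a synapomorphy uniting that clade.
Only Cyanops and Stenaria show the derived state 'present' for C6, supporting them as a clade.
C7 (derived state 'present') is unique to Cyanops (autapomorphy; uninformative for grouping).
Most parsimonious ingroup topology: ((Ophiodon,(Neoops,Haliites)),(Stenaria,Cyanops)).
Stenaria and Cyanops share a more recent common ancestor with each other than either does with Neoops, so Neoops is the least closely related of the three.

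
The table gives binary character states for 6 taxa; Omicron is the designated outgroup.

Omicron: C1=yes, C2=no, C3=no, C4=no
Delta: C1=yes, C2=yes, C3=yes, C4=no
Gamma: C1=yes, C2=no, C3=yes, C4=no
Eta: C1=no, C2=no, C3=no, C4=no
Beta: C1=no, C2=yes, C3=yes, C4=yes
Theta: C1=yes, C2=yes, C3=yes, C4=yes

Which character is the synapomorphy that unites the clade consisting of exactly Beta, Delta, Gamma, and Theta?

Character polarity is set by the outgroup: the derived state is whichever differs from the outgroup's state, so for C1 the derived state is 'no', and for the remaining characters it is 'yes'.
C1 (state 'no') occurs in Beta and Eta but conflicts with the nesting implied by the other characters — most parsimoniously interpreted as homoplasy.
C2: derived state 'yes' in Beta, Delta, and Theta only — synapomorphy for {Beta, Delta, Theta}.
C3 (derived state 'yes') is shared by Beta, Delta, Gamma, and Theta — a synapomorphy uniting that clade.
Only Beta and Theta show the derived state 'yes' for C4, supporting them as a clade.
Most parsimonious ingroup topology: (((Delta,(Beta,Theta)),Gamma),Eta).
The clade {Beta, Delta, Gamma, Theta} is supported by C3: its derived state 'yes' occurs in exactly those taxa and in no other taxon (including the outgroup).

C3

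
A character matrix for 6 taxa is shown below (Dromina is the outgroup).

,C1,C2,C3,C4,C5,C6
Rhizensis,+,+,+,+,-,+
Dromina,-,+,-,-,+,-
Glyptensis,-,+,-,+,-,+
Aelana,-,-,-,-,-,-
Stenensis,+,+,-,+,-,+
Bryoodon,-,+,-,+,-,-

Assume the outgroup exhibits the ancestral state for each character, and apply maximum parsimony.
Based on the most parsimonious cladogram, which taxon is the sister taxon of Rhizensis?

Stenensis

Character polarity is set by the outgroup: the derived state is whichever differs from the outgroup's state, so for C2, C5 the derived state is '-', and for the remaining characters it is '+'.
Only Rhizensis and Stenensis show the derived state '+' for C1, supporting them as a clade.
C2: derived state '-' in Aelana only — an autapomorphy, so it tells us nothing about relationships among taxa.
C3: derived state '+' in Rhizensis only — an autapomorphy, so it tells us nothing about relationships among taxa.
Only Bryoodon, Glyptensis, Rhizensis, and Stenensis show the derived state '+' for C4, supporting them as a clade.
C5 (derived state '-') is shared by all ingroup taxa — unites the whole ingroup.
C6: derived state '+' in Glyptensis, Rhizensis, and Stenensis only — synapomorphy for {Glyptensis, Rhizensis, Stenensis}.
Most parsimonious ingroup topology: ((((Stenensis,Rhizensis),Glyptensis),Bryoodon),Aelana).
Rhizensis and Stenensis form a cherry on this tree, so they are sister taxa.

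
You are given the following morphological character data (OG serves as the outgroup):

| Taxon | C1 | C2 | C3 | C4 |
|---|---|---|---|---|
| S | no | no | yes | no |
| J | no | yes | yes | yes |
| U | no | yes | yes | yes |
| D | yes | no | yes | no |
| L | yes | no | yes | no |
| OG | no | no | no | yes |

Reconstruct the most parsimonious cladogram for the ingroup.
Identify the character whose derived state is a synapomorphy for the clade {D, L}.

Character polarity is set by the outgroup: the derived state is whichever differs from the outgroup's state, so for C4 the derived state is 'no', and for the remaining characters it is 'yes'.
C1 (derived state 'yes') is shared by D and L — a synapomorphy uniting that clade.
C2: derived state 'yes' in J and U only — synapomorphy for {J, U}.
All ingroup taxa share the derived state 'yes' for C3; it defines the ingroup but does not resolve relationships within it.
C4 (derived state 'no') is shared by D, L, and S — a synapomorphy uniting that clade.
Most parsimonious ingroup topology: ((U,J),((L,D),S)).
The clade {D, L} is supported by C1: its derived state 'yes' occurs in exactly those taxa and in no other taxon (including the outgroup).

C1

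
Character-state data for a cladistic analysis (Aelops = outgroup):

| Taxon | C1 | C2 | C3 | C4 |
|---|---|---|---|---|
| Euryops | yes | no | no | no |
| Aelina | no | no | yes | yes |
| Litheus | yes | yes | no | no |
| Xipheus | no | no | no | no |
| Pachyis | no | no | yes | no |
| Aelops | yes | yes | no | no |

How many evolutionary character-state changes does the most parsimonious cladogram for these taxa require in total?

4

Character polarity is set by the outgroup: the derived state is whichever differs from the outgroup's state, so for C1, C2 the derived state is 'no', and for the remaining characters it is 'yes'.
Only Aelina, Pachyis, and Xipheus show the derived state 'no' for C1, supporting them as a clade.
C2 (derived state 'no') is shared by Aelina, Euryops, Pachyis, and Xipheus — a synapomorphy uniting that clade.
Only Aelina and Pachyis show the derived state 'yes' for C3, supporting them as a clade.
C4: derived state 'yes' in Aelina only — an autapomorphy, so it tells us nothing about relationships among taxa.
Most parsimonious ingroup topology: ((Euryops,(Xipheus,(Aelina,Pachyis))),Litheus).
Changes per character on this tree: C1: 1; C2: 1; C3: 1; C4: 1.
Total = 4.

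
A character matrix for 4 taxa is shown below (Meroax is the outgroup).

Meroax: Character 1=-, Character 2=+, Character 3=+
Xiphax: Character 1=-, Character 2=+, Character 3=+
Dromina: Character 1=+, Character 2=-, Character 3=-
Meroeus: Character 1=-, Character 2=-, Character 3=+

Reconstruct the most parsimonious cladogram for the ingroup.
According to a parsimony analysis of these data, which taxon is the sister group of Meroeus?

Dromina

Character polarity is set by the outgroup: the derived state is whichever differs from the outgroup's state, so for Character 2, Character 3 the derived state is '-', and for the remaining characters it is '+'.
Character 1 (derived state '+') is unique to Dromina (autapomorphy; uninformative for grouping).
Character 2 (derived state '-') is shared by Dromina and Meroeus — a synapomorphy uniting that clade.
Character 3 (derived state '-') is unique to Dromina (autapomorphy; uninformative for grouping).
Most parsimonious ingroup topology: (Xiphax,(Dromina,Meroeus)).
Meroeus and Dromina form a cherry on this tree, so they are sister taxa.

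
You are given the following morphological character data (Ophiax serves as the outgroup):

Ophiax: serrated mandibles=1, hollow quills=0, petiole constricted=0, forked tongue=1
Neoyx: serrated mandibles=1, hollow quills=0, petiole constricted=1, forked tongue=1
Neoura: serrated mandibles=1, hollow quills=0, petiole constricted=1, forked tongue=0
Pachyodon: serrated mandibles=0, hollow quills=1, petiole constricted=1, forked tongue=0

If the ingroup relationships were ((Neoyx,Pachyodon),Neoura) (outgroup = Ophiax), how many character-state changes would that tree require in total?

5

Map each character onto ((Neoyx,Pachyodon),Neoura) (rooted by Ophiax) and count the minimum state changes it requires (Fitch parsimony):
serrated mandibles: 1; hollow quills: 1; petiole constricted: 1; forked tongue: 2.
Total tree length = 5.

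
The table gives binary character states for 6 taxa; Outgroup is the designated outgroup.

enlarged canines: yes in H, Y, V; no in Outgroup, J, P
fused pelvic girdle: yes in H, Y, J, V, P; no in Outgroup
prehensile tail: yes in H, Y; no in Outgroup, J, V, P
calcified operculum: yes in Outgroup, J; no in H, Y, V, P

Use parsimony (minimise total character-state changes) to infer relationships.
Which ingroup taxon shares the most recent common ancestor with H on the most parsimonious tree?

Character polarity is set by the outgroup: the derived state is whichever differs from the outgroup's state, so for calcified operculum the derived state is 'no', and for the remaining characters it is 'yes'.
Only H, V, and Y show the derived state 'yes' for enlarged canines, supporting them as a clade.
All ingroup taxa share the derived state 'yes' for fused pelvic girdle; it defines the ingroup but does not resolve relationships within it.
prehensile tail (derived state 'yes') is shared by H and Y — a synapomorphy uniting that clade.
calcified operculum: derived state 'no' in H, P, V, and Y only — synapomorphy for {H, P, V, Y}.
Most parsimonious ingroup topology: ((((H,Y),V),P),J).
H and Y form a cherry on this tree, so they are sister taxa.

Y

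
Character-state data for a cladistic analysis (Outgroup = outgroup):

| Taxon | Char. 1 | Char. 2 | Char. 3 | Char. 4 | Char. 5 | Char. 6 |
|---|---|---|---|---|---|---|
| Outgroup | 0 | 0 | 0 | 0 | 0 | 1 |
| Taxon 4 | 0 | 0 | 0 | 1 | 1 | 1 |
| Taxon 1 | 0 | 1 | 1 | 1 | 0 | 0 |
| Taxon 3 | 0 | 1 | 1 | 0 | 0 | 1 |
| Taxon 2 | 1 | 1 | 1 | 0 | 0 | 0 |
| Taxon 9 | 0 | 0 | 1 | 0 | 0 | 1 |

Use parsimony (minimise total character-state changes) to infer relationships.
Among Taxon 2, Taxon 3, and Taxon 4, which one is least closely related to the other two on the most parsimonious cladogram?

Taxon 4

Character polarity is set by the outgroup: the derived state is whichever differs from the outgroup's state, so for Char. 6 the derived state is '0', and for the remaining characters it is '1'.
Char. 1: derived state '1' in Taxon 2 only — an autapomorphy, so it tells us nothing about relationships among taxa.
Char. 2 (derived state '1') is shared by Taxon 1, Taxon 2, and Taxon 3 — a synapomorphy uniting that clade.
Char. 3: derived state '1' in Taxon 1, Taxon 2, Taxon 3, and Taxon 9 only — synapomorphy for {Taxon 1, Taxon 2, Taxon 3, Taxon 9}.
Char. 4 (state '1') occurs in Taxon 1 and Taxon 4 but conflicts with the nesting implied by the other characters — most parsimoniously interpreted as homoplasy.
Char. 5 (derived state '1') is unique to Taxon 4 (autapomorphy; uninformative for grouping).
Only Taxon 1 and Taxon 2 show the derived state '0' for Char. 6, supporting them as a clade.
Most parsimonious ingroup topology: (Taxon 4,(((Taxon 1,Taxon 2),Taxon 3),Taxon 9)).
Taxon 2 and Taxon 3 share a more recent common ancestor with each other than either does with Taxon 4, so Taxon 4 is the least closely related of the three.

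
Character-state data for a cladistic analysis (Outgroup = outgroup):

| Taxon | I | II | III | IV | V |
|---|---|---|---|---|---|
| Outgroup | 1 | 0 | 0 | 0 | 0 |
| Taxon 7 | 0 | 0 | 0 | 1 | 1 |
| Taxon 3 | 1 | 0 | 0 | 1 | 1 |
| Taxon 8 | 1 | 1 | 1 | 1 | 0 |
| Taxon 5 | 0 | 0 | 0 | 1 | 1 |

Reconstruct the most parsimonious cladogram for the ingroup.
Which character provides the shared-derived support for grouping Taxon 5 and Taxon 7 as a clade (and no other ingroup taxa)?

Character polarity is set by the outgroup: the derived state is whichever differs from the outgroup's state, so for I the derived state is '0', and for the remaining characters it is '1'.
I (derived state '0') is shared by Taxon 5 and Taxon 7 — a synapomorphy uniting that clade.
II (derived state '1') is unique to Taxon 8 (autapomorphy; uninformative for grouping).
III: derived state '1' in Taxon 8 only — an autapomorphy, so it tells us nothing about relationships among taxa.
All ingroup taxa share the derived state '1' for IV; it defines the ingroup but does not resolve relationships within it.
V: derived state '1' in Taxon 3, Taxon 5, and Taxon 7 only — synapomorphy for {Taxon 3, Taxon 5, Taxon 7}.
Most parsimonious ingroup topology: (((Taxon 7,Taxon 5),Taxon 3),Taxon 8).
The clade {Taxon 5, Taxon 7} is supported by I: its derived state '0' occurs in exactly those taxa and in no other taxon (including the outgroup).

I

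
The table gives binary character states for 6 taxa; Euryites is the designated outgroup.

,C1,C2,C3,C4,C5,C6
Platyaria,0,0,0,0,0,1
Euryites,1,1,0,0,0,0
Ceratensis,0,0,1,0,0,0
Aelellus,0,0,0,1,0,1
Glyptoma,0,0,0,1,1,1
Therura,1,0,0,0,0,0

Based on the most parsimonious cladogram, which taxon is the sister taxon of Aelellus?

Glyptoma

Character polarity is set by the outgroup: the derived state is whichever differs from the outgroup's state, so for C1, C2 the derived state is '0', and for the remaining characters it is '1'.
C1 (derived state '0') is shared by Aelellus, Ceratensis, Glyptoma, and Platyaria — a synapomorphy uniting that clade.
All ingroup taxa share the derived state '0' for C2; it defines the ingroup but does not resolve relationships within it.
C3 (derived state '1') is unique to Ceratensis (autapomorphy; uninformative for grouping).
C4 (derived state '1') is shared by Aelellus and Glyptoma — a synapomorphy uniting that clade.
C5 (derived state '1') is unique to Glyptoma (autapomorphy; uninformative for grouping).
Only Aelellus, Glyptoma, and Platyaria show the derived state '1' for C6, supporting them as a clade.
Most parsimonious ingroup topology: (Therura,(((Glyptoma,Aelellus),Platyaria),Ceratensis)).
Aelellus and Glyptoma form a cherry on this tree, so they are sister taxa.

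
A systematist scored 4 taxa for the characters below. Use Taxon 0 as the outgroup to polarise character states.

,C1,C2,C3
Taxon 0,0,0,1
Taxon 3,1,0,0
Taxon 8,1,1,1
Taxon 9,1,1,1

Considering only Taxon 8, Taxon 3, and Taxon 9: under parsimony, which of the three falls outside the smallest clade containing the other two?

Character polarity is set by the outgroup: the derived state is whichever differs from the outgroup's state, so for C3 the derived state is '0', and for the remaining characters it is '1'.
All ingroup taxa share the derived state '1' for C1; it defines the ingroup but does not resolve relationships within it.
C2 (derived state '1') is shared by Taxon 8 and Taxon 9 — a synapomorphy uniting that clade.
C3 (derived state '0') is unique to Taxon 3 (autapomorphy; uninformative for grouping).
Most parsimonious ingroup topology: (Taxon 3,(Taxon 8,Taxon 9)).
Taxon 8 and Taxon 9 share a more recent common ancestor with each other than either does with Taxon 3, so Taxon 3 is the least closely related of the three.

Taxon 3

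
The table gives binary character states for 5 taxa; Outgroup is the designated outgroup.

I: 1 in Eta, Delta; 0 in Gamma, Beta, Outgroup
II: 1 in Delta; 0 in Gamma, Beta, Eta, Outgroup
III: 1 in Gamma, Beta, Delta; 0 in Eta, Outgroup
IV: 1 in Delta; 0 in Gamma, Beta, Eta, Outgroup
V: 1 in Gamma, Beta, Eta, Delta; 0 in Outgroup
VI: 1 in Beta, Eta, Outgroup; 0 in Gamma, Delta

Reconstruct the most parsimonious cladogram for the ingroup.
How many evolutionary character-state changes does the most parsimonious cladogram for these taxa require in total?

Character polarity is set by the outgroup: the derived state is whichever differs from the outgroup's state, so for VI the derived state is '0', and for the remaining characters it is '1'.
I groups Delta and Eta, which is incompatible with the clades supported by the remaining characters; treating it as convergent (homoplasy) costs fewer steps than any alternative tree.
II: derived state '1' in Delta only — an autapomorphy, so it tells us nothing about relationships among taxa.
III (derived state '1') is shared by Beta, Delta, and Gamma — a synapomorphy uniting that clade.
IV (derived state '1') is unique to Delta (autapomorphy; uninformative for grouping).
V (derived state '1') is shared by all ingroup taxa — unites the whole ingroup.
VI (derived state '0') is shared by Delta and Gamma — a synapomorphy uniting that clade.
Most parsimonious ingroup topology: (((Gamma,Delta),Beta),Eta).
Changes per character on this tree: I: 2; II: 1; III: 1; IV: 1; V: 1; VI: 1.
Total = 7.

7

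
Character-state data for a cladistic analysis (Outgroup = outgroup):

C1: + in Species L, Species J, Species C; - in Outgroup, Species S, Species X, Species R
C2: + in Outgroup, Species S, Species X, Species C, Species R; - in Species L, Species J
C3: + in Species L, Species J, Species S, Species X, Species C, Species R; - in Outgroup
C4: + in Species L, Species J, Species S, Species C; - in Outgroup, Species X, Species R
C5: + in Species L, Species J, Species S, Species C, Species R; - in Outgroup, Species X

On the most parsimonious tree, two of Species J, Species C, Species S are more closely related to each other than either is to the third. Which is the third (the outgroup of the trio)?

Character polarity is set by the outgroup: the derived state is whichever differs from the outgroup's state, so for C2 the derived state is '-', and for the remaining characters it is '+'.
Only Species C, Species J, and Species L show the derived state '+' for C1, supporting them as a clade.
C2 (derived state '-') is shared by Species J and Species L — a synapomorphy uniting that clade.
C3 (derived state '+') is shared by all ingroup taxa — unites the whole ingroup.
C4 (derived state '+') is shared by Species C, Species J, Species L, and Species S — a synapomorphy uniting that clade.
C5: derived state '+' in Species C, Species J, Species L, Species R, and Species S only — synapomorphy for {Species C, Species J, Species L, Species R, Species S}.
Most parsimonious ingroup topology: (((((Species L,Species J),Species C),Species S),Species R),Species X).
Species C and Species J share a more recent common ancestor with each other than either does with Species S, so Species S is the least closely related of the three.

Species S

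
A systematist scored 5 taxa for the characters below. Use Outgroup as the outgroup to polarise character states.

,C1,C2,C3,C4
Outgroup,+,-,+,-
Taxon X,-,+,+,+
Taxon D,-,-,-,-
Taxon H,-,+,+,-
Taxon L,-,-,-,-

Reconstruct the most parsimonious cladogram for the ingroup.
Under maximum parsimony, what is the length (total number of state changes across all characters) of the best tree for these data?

Character polarity is set by the outgroup: the derived state is whichever differs from the outgroup's state, so for C1, C3 the derived state is '-', and for the remaining characters it is '+'.
All ingroup taxa share the derived state '-' for C1; it defines the ingroup but does not resolve relationships within it.
C2 (derived state '+') is shared by Taxon H and Taxon X — a synapomorphy uniting that clade.
Only Taxon D and Taxon L show the derived state '-' for C3, supporting them as a clade.
C4 (derived state '+') is unique to Taxon X (autapomorphy; uninformative for grouping).
Most parsimonious ingroup topology: ((Taxon X,Taxon H),(Taxon D,Taxon L)).
Changes per character on this tree: C1: 1; C2: 1; C3: 1; C4: 1.
Total = 4.

4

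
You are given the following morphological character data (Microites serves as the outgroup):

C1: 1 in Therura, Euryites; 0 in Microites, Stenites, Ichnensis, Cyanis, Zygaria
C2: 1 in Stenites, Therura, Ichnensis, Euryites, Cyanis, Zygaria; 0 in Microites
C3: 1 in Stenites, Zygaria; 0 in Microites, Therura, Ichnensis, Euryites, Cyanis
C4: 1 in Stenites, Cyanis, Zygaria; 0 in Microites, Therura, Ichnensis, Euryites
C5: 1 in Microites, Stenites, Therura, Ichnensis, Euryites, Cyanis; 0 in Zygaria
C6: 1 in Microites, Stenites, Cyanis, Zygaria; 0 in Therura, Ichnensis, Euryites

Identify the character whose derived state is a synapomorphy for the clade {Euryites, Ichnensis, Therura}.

C6

Character polarity is set by the outgroup: the derived state is whichever differs from the outgroup's state, so for C5, C6 the derived state is '0', and for the remaining characters it is '1'.
Only Euryites and Therura show the derived state '1' for C1, supporting them as a clade.
All ingroup taxa share the derived state '1' for C2; it defines the ingroup but does not resolve relationships within it.
C3: derived state '1' in Stenites and Zygaria only — synapomorphy for {Stenites, Zygaria}.
C4 (derived state '1') is shared by Cyanis, Stenites, and Zygaria — a synapomorphy uniting that clade.
C5 (derived state '0') is unique to Zygaria (autapomorphy; uninformative for grouping).
C6 (derived state '0') is shared by Euryites, Ichnensis, and Therura — a synapomorphy uniting that clade.
Most parsimonious ingroup topology: (((Stenites,Zygaria),Cyanis),((Therura,Euryites),Ichnensis)).
The clade {Euryites, Ichnensis, Therura} is supported by C6: its derived state '0' occurs in exactly those taxa and in no other taxon (including the outgroup).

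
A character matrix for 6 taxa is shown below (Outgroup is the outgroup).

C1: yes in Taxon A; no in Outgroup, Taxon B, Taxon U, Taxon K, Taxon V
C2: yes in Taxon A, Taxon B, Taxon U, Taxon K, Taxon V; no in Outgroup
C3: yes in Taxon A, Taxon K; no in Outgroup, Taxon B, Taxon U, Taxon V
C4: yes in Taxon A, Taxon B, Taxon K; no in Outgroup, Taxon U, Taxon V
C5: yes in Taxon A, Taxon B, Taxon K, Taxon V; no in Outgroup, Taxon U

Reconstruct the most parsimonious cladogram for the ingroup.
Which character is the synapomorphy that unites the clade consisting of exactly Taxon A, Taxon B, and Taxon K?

C4

The outgroup has state 'no' for every character, so 'yes' is the derived state throughout.
C1: derived state 'yes' in Taxon A only — an autapomorphy, so it tells us nothing about relationships among taxa.
All ingroup taxa share the derived state 'yes' for C2; it defines the ingroup but does not resolve relationships within it.
C3: derived state 'yes' in Taxon A and Taxon K only — synapomorphy for {Taxon A, Taxon K}.
C4 (derived state 'yes') is shared by Taxon A, Taxon B, and Taxon K — a synapomorphy uniting that clade.
C5 (derived state 'yes') is shared by Taxon A, Taxon B, Taxon K, and Taxon V — a synapomorphy uniting that clade.
Most parsimonious ingroup topology: ((((Taxon A,Taxon K),Taxon B),Taxon V),Taxon U).
The clade {Taxon A, Taxon B, Taxon K} is supported by C4: its derived state 'yes' occurs in exactly those taxa and in no other taxon (including the outgroup).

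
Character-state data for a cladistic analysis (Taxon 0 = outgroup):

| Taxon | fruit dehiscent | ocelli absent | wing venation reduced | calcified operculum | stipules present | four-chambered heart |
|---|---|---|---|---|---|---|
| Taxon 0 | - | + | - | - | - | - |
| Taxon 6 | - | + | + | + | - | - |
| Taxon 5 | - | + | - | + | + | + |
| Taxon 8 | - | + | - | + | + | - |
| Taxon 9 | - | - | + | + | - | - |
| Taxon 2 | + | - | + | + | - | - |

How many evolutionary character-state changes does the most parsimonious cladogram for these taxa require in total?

6

Character polarity is set by the outgroup: the derived state is whichever differs from the outgroup's state, so for ocelli absent the derived state is '-', and for the remaining characters it is '+'.
fruit dehiscent (derived state '+') is unique to Taxon 2 (autapomorphy; uninformative for grouping).
ocelli absent: derived state '-' in Taxon 2 and Taxon 9 only — synapomorphy for {Taxon 2, Taxon 9}.
Only Taxon 2, Taxon 6, and Taxon 9 show the derived state '+' for wing venation reduced, supporting them as a clade.
All ingroup taxa share the derived state '+' for calcified operculum; it defines the ingroup but does not resolve relationships within it.
stipules present (derived state '+') is shared by Taxon 5 and Taxon 8 — a synapomorphy uniting that clade.
four-chambered heart (derived state '+') is unique to Taxon 5 (autapomorphy; uninformative for grouping).
Most parsimonious ingroup topology: ((Taxon 6,(Taxon 9,Taxon 2)),(Taxon 5,Taxon 8)).
Changes per character on this tree: fruit dehiscent: 1; ocelli absent: 1; wing venation reduced: 1; calcified operculum: 1; stipules present: 1; four-chambered heart: 1.
Total = 6.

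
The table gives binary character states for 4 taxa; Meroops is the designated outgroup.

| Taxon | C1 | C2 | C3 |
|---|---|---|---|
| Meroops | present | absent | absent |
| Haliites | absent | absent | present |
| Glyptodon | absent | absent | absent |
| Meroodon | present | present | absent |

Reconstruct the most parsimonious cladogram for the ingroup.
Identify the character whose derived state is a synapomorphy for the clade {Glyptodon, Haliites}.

C1

Character polarity is set by the outgroup: the derived state is whichever differs from the outgroup's state, so for C1 the derived state is 'absent', and for the remaining characters it is 'present'.
Only Glyptodon and Haliites show the derived state 'absent' for C1, supporting them as a clade.
C2: derived state 'present' in Meroodon only — an autapomorphy, so it tells us nothing about relationships among taxa.
C3: derived state 'present' in Haliites only — an autapomorphy, so it tells us nothing about relationships among taxa.
Most parsimonious ingroup topology: ((Haliites,Glyptodon),Meroodon).
The clade {Glyptodon, Haliites} is supported by C1: its derived state 'absent' occurs in exactly those taxa and in no other taxon (including the outgroup).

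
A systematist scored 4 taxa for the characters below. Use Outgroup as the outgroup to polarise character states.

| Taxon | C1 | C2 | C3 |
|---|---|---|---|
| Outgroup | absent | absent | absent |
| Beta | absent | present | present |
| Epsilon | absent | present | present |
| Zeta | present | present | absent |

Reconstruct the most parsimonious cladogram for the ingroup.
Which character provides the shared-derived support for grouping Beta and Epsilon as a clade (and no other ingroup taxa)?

The outgroup has state 'absent' for every character, so 'present' is the derived state throughout.
C1 (derived state 'present') is unique to Zeta (autapomorphy; uninformative for grouping).
All ingroup taxa share the derived state 'present' for C2; it defines the ingroup but does not resolve relationships within it.
C3: derived state 'present' in Beta and Epsilon only — synapomorphy for {Beta, Epsilon}.
Most parsimonious ingroup topology: ((Epsilon,Beta),Zeta).
The clade {Beta, Epsilon} is supported by C3: its derived state 'present' occurs in exactly those taxa and in no other taxon (including the outgroup).

C3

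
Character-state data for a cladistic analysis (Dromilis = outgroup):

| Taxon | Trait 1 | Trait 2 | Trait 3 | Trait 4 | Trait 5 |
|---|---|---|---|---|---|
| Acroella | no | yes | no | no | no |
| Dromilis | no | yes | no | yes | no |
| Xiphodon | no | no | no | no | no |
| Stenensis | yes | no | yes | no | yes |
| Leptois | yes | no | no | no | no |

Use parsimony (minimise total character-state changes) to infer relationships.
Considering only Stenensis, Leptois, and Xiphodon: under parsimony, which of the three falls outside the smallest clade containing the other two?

Character polarity is set by the outgroup: the derived state is whichever differs from the outgroup's state, so for Trait 2, Trait 4 the derived state is 'no', and for the remaining characters it is 'yes'.
Only Leptois and Stenensis show the derived state 'yes' for Trait 1, supporting them as a clade.
Only Leptois, Stenensis, and Xiphodon show the derived state 'no' for Trait 2, supporting them as a clade.
Trait 3: derived state 'yes' in Stenensis only — an autapomorphy, so it tells us nothing about relationships among taxa.
Trait 4 (derived state 'no') is shared by all ingroup taxa — unites the whole ingroup.
Trait 5 (derived state 'yes') is unique to Stenensis (autapomorphy; uninformative for grouping).
Most parsimonious ingroup topology: (((Leptois,Stenensis),Xiphodon),Acroella).
Leptois and Stenensis share a more recent common ancestor with each other than either does with Xiphodon, so Xiphodon is the least closely related of the three.

Xiphodon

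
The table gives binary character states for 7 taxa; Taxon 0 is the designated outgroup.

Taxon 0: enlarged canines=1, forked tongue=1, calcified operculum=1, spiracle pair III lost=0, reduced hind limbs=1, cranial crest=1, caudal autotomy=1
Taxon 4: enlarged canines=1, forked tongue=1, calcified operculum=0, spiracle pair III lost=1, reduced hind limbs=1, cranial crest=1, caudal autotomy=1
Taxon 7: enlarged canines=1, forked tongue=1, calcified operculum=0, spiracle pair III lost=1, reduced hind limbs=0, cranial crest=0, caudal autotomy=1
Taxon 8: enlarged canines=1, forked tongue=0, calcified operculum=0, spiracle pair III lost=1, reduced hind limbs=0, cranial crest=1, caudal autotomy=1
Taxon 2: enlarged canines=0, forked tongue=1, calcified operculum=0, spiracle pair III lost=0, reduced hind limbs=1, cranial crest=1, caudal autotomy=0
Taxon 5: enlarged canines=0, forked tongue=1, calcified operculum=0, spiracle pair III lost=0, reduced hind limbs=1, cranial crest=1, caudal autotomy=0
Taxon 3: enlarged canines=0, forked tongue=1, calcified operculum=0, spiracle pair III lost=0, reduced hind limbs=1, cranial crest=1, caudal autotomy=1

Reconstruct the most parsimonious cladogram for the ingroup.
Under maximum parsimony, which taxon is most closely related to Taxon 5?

Character polarity is set by the outgroup: the derived state is whichever differs from the outgroup's state, so for enlarged canines, forked tongue, calcified operculum, reduced hind limbs, cranial crest, caudal autotomy the derived state is '0', and for the remaining characters it is '1'.
Only Taxon 2, Taxon 3, and Taxon 5 show the derived state '0' for enlarged canines, supporting them as a clade.
forked tongue (derived state '0') is unique to Taxon 8 (autapomorphy; uninformative for grouping).
calcified operculum (derived state '0') is shared by all ingroup taxa — unites the whole ingroup.
Only Taxon 4, Taxon 7, and Taxon 8 show the derived state '1' for spiracle pair III lost, supporting them as a clade.
Only Taxon 7 and Taxon 8 show the derived state '0' for reduced hind limbs, supporting them as a clade.
cranial crest: derived state '0' in Taxon 7 only — an autapomorphy, so it tells us nothing about relationships among taxa.
caudal autotomy: derived state '0' in Taxon 2 and Taxon 5 only — synapomorphy for {Taxon 2, Taxon 5}.
Most parsimonious ingroup topology: ((Taxon 4,(Taxon 7,Taxon 8)),((Taxon 2,Taxon 5),Taxon 3)).
Taxon 5 and Taxon 2 form a cherry on this tree, so they are sister taxa.

Taxon 2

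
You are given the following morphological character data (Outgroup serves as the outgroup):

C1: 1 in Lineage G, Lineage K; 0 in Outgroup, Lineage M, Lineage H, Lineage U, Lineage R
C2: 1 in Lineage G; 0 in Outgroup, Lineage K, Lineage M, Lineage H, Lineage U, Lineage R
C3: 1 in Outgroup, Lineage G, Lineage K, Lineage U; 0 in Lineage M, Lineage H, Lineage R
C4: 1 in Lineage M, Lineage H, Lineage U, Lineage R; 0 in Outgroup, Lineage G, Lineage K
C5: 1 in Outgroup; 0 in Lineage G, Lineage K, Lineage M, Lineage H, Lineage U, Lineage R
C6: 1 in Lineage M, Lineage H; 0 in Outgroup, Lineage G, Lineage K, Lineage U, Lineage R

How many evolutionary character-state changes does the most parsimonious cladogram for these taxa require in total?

6

Character polarity is set by the outgroup: the derived state is whichever differs from the outgroup's state, so for C3, C5 the derived state is '0', and for the remaining characters it is '1'.
C1: derived state '1' in Lineage G and Lineage K only — synapomorphy for {Lineage G, Lineage K}.
C2 (derived state '1') is unique to Lineage G (autapomorphy; uninformative for grouping).
C3 (derived state '0') is shared by Lineage H, Lineage M, and Lineage R — a synapomorphy uniting that clade.
Only Lineage H, Lineage M, Lineage R, and Lineage U show the derived state '1' for C4, supporting them as a clade.
All ingroup taxa share the derived state '0' for C5; it defines the ingroup but does not resolve relationships within it.
Only Lineage H and Lineage M show the derived state '1' for C6, supporting them as a clade.
Most parsimonious ingroup topology: ((Lineage G,Lineage K),(((Lineage M,Lineage H),Lineage R),Lineage U)).
Changes per character on this tree: C1: 1; C2: 1; C3: 1; C4: 1; C5: 1; C6: 1.
Total = 6.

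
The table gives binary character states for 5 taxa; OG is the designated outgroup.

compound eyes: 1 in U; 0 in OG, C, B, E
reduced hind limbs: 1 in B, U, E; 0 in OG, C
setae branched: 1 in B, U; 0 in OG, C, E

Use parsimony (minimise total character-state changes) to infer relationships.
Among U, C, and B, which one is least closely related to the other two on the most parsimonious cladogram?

C

The outgroup has state '0' for every character, so '1' is the derived state throughout.
compound eyes (derived state '1') is unique to U (autapomorphy; uninformative for grouping).
reduced hind limbs (derived state '1') is shared by B, E, and U — a synapomorphy uniting that clade.
Only B and U show the derived state '1' for setae branched, supporting them as a clade.
Most parsimonious ingroup topology: (C,(E,(B,U))).
U and B share a more recent common ancestor with each other than either does with C, so C is the least closely related of the three.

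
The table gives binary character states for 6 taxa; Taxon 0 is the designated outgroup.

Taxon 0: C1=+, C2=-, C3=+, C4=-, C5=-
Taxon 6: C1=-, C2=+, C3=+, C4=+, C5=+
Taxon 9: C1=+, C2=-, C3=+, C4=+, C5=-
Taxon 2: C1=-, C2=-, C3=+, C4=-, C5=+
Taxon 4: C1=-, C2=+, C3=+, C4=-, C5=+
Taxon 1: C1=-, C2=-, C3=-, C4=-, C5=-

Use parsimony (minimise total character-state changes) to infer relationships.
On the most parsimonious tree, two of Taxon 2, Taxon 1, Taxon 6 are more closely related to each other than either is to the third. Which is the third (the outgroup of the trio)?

Taxon 1

Character polarity is set by the outgroup: the derived state is whichever differs from the outgroup's state, so for C1, C3 the derived state is '-', and for the remaining characters it is '+'.
C1: derived state '-' in Taxon 1, Taxon 2, Taxon 4, and Taxon 6 only — synapomorphy for {Taxon 1, Taxon 2, Taxon 4, Taxon 6}.
C2 (derived state '+') is shared by Taxon 4 and Taxon 6 — a synapomorphy uniting that clade.
C3 (derived state '-') is unique to Taxon 1 (autapomorphy; uninformative for grouping).
C4 (state '+') occurs in Taxon 6 and Taxon 9 but conflicts with the nesting implied by the other characters — most parsimoniously interpreted as homoplasy.
C5: derived state '+' in Taxon 2, Taxon 4, and Taxon 6 only — synapomorphy for {Taxon 2, Taxon 4, Taxon 6}.
Most parsimonious ingroup topology: ((((Taxon 6,Taxon 4),Taxon 2),Taxon 1),Taxon 9).
Taxon 2 and Taxon 6 share a more recent common ancestor with each other than either does with Taxon 1, so Taxon 1 is the least closely related of the three.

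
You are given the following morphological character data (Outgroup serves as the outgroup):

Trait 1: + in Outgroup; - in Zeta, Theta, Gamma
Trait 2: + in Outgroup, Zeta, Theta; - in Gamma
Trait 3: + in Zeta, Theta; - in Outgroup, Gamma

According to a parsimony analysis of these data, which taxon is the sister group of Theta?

Character polarity is set by the outgroup: the derived state is whichever differs from the outgroup's state, so for Trait 1, Trait 2 the derived state is '-', and for the remaining characters it is '+'.
Trait 1 (derived state '-') is shared by all ingroup taxa — unites the whole ingroup.
Trait 2 (derived state '-') is unique to Gamma (autapomorphy; uninformative for grouping).
Trait 3 (derived state '+') is shared by Theta and Zeta — a synapomorphy uniting that clade.
Most parsimonious ingroup topology: ((Zeta,Theta),Gamma).
Theta and Zeta form a cherry on this tree, so they are sister taxa.

Zeta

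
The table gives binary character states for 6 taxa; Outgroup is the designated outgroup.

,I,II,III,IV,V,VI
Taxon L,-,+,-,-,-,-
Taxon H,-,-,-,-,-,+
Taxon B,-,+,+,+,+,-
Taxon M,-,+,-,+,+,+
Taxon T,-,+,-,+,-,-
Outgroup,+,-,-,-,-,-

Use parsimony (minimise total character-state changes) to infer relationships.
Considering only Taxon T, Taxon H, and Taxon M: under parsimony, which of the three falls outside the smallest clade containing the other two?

Taxon H

Character polarity is set by the outgroup: the derived state is whichever differs from the outgroup's state, so for I the derived state is '-', and for the remaining characters it is '+'.
All ingroup taxa share the derived state '-' for I; it defines the ingroup but does not resolve relationships within it.
Only Taxon B, Taxon L, Taxon M, and Taxon T show the derived state '+' for II, supporting them as a clade.
III: derived state '+' in Taxon B only — an autapomorphy, so it tells us nothing about relationships among taxa.
IV: derived state '+' in Taxon B, Taxon M, and Taxon T only — synapomorphy for {Taxon B, Taxon M, Taxon T}.
Only Taxon B and Taxon M show the derived state '+' for V, supporting them as a clade.
VI (state '+') occurs in Taxon H and Taxon M but conflicts with the nesting implied by the other characters — most parsimoniously interpreted as homoplasy.
Most parsimonious ingroup topology: (Taxon H,(((Taxon B,Taxon M),Taxon T),Taxon L)).
Taxon M and Taxon T share a more recent common ancestor with each other than either does with Taxon H, so Taxon H is the least closely related of the three.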